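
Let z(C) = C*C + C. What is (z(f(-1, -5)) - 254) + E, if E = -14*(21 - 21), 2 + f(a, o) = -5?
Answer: -212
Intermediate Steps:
f(a, o) = -7 (f(a, o) = -2 - 5 = -7)
E = 0 (E = -14*0 = 0)
z(C) = C + C**2 (z(C) = C**2 + C = C + C**2)
(z(f(-1, -5)) - 254) + E = (-7*(1 - 7) - 254) + 0 = (-7*(-6) - 254) + 0 = (42 - 254) + 0 = -212 + 0 = -212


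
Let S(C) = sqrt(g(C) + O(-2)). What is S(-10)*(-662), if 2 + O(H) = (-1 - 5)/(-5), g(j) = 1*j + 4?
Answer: -662*I*sqrt(170)/5 ≈ -1726.3*I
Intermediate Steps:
g(j) = 4 + j (g(j) = j + 4 = 4 + j)
O(H) = -4/5 (O(H) = -2 + (-1 - 5)/(-5) = -2 - 6*(-1/5) = -2 + 6/5 = -4/5)
S(C) = sqrt(16/5 + C) (S(C) = sqrt((4 + C) - 4/5) = sqrt(16/5 + C))
S(-10)*(-662) = (sqrt(80 + 25*(-10))/5)*(-662) = (sqrt(80 - 250)/5)*(-662) = (sqrt(-170)/5)*(-662) = ((I*sqrt(170))/5)*(-662) = (I*sqrt(170)/5)*(-662) = -662*I*sqrt(170)/5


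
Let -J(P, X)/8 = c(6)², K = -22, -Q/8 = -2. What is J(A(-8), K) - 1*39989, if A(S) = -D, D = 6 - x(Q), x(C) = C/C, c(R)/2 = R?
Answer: -41141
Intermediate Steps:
Q = 16 (Q = -8*(-2) = 16)
c(R) = 2*R
x(C) = 1
D = 5 (D = 6 - 1*1 = 6 - 1 = 5)
A(S) = -5 (A(S) = -1*5 = -5)
J(P, X) = -1152 (J(P, X) = -8*(2*6)² = -8*12² = -8*144 = -1152)
J(A(-8), K) - 1*39989 = -1152 - 1*39989 = -1152 - 39989 = -41141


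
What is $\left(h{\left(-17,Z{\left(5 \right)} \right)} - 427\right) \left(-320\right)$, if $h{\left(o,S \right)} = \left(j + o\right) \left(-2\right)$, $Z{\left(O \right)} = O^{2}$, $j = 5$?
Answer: $128960$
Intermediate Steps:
$h{\left(o,S \right)} = -10 - 2 o$ ($h{\left(o,S \right)} = \left(5 + o\right) \left(-2\right) = -10 - 2 o$)
$\left(h{\left(-17,Z{\left(5 \right)} \right)} - 427\right) \left(-320\right) = \left(\left(-10 - -34\right) - 427\right) \left(-320\right) = \left(\left(-10 + 34\right) - 427\right) \left(-320\right) = \left(24 - 427\right) \left(-320\right) = \left(-403\right) \left(-320\right) = 128960$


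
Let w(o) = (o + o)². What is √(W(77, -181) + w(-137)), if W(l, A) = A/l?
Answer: √445111667/77 ≈ 274.00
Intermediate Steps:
w(o) = 4*o² (w(o) = (2*o)² = 4*o²)
√(W(77, -181) + w(-137)) = √(-181/77 + 4*(-137)²) = √(-181*1/77 + 4*18769) = √(-181/77 + 75076) = √(5780671/77) = √445111667/77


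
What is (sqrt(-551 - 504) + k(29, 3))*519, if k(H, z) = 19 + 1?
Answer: 10380 + 519*I*sqrt(1055) ≈ 10380.0 + 16858.0*I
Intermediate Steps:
k(H, z) = 20
(sqrt(-551 - 504) + k(29, 3))*519 = (sqrt(-551 - 504) + 20)*519 = (sqrt(-1055) + 20)*519 = (I*sqrt(1055) + 20)*519 = (20 + I*sqrt(1055))*519 = 10380 + 519*I*sqrt(1055)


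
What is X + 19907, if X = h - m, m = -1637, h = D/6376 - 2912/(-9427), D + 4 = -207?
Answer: 1294952134103/60106552 ≈ 21544.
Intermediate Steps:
D = -211 (D = -4 - 207 = -211)
h = 16577815/60106552 (h = -211/6376 - 2912/(-9427) = -211*1/6376 - 2912*(-1/9427) = -211/6376 + 2912/9427 = 16577815/60106552 ≈ 0.27581)
X = 98411003439/60106552 (X = 16577815/60106552 - 1*(-1637) = 16577815/60106552 + 1637 = 98411003439/60106552 ≈ 1637.3)
X + 19907 = 98411003439/60106552 + 19907 = 1294952134103/60106552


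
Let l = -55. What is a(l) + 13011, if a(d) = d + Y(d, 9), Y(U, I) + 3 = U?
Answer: 12898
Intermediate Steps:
Y(U, I) = -3 + U
a(d) = -3 + 2*d (a(d) = d + (-3 + d) = -3 + 2*d)
a(l) + 13011 = (-3 + 2*(-55)) + 13011 = (-3 - 110) + 13011 = -113 + 13011 = 12898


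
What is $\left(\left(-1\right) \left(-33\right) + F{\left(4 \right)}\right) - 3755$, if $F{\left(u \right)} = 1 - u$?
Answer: $-3725$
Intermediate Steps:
$\left(\left(-1\right) \left(-33\right) + F{\left(4 \right)}\right) - 3755 = \left(\left(-1\right) \left(-33\right) + \left(1 - 4\right)\right) - 3755 = \left(33 + \left(1 - 4\right)\right) - 3755 = \left(33 - 3\right) - 3755 = 30 - 3755 = -3725$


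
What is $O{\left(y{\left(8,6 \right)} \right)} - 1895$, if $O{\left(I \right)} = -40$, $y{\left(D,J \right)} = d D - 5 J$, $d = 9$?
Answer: $-1935$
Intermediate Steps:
$y{\left(D,J \right)} = - 5 J + 9 D$ ($y{\left(D,J \right)} = 9 D - 5 J = - 5 J + 9 D$)
$O{\left(y{\left(8,6 \right)} \right)} - 1895 = -40 - 1895 = -1935$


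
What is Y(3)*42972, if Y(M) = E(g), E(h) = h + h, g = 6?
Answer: 515664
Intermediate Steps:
E(h) = 2*h
Y(M) = 12 (Y(M) = 2*6 = 12)
Y(3)*42972 = 12*42972 = 515664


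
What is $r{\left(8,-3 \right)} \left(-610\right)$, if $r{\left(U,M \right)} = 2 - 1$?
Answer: $-610$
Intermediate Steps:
$r{\left(U,M \right)} = 1$ ($r{\left(U,M \right)} = 2 - 1 = 1$)
$r{\left(8,-3 \right)} \left(-610\right) = 1 \left(-610\right) = -610$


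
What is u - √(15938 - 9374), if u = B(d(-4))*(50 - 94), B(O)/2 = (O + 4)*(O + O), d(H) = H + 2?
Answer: 704 - 2*√1641 ≈ 622.98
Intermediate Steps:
d(H) = 2 + H
B(O) = 4*O*(4 + O) (B(O) = 2*((O + 4)*(O + O)) = 2*((4 + O)*(2*O)) = 2*(2*O*(4 + O)) = 4*O*(4 + O))
u = 704 (u = (4*(2 - 4)*(4 + (2 - 4)))*(50 - 94) = (4*(-2)*(4 - 2))*(-44) = (4*(-2)*2)*(-44) = -16*(-44) = 704)
u - √(15938 - 9374) = 704 - √(15938 - 9374) = 704 - √6564 = 704 - 2*√1641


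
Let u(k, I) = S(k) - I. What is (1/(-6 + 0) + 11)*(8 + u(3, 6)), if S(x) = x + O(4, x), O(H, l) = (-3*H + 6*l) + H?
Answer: 325/2 ≈ 162.50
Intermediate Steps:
O(H, l) = -2*H + 6*l
S(x) = -8 + 7*x (S(x) = x + (-2*4 + 6*x) = x + (-8 + 6*x) = -8 + 7*x)
u(k, I) = -8 - I + 7*k (u(k, I) = (-8 + 7*k) - I = -8 - I + 7*k)
(1/(-6 + 0) + 11)*(8 + u(3, 6)) = (1/(-6 + 0) + 11)*(8 + (-8 - 1*6 + 7*3)) = (1/(-6) + 11)*(8 + (-8 - 6 + 21)) = (-⅙ + 11)*(8 + 7) = (65/6)*15 = 325/2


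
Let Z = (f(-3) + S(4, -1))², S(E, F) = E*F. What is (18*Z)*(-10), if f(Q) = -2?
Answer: -6480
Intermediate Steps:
Z = 36 (Z = (-2 + 4*(-1))² = (-2 - 4)² = (-6)² = 36)
(18*Z)*(-10) = (18*36)*(-10) = 648*(-10) = -6480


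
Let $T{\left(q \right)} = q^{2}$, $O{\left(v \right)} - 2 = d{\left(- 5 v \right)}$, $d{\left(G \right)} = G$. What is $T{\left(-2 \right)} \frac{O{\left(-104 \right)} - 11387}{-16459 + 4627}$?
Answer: $\frac{10865}{2958} \approx 3.6731$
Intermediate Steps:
$O{\left(v \right)} = 2 - 5 v$
$T{\left(-2 \right)} \frac{O{\left(-104 \right)} - 11387}{-16459 + 4627} = \left(-2\right)^{2} \frac{\left(2 - -520\right) - 11387}{-16459 + 4627} = 4 \frac{\left(2 + 520\right) - 11387}{-11832} = 4 \left(522 - 11387\right) \left(- \frac{1}{11832}\right) = 4 \left(\left(-10865\right) \left(- \frac{1}{11832}\right)\right) = 4 \cdot \frac{10865}{11832} = \frac{10865}{2958}$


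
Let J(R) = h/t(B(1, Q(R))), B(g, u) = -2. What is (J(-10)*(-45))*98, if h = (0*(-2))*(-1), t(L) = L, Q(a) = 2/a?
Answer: 0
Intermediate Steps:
h = 0 (h = 0*(-1) = 0)
J(R) = 0 (J(R) = 0/(-2) = 0*(-½) = 0)
(J(-10)*(-45))*98 = (0*(-45))*98 = 0*98 = 0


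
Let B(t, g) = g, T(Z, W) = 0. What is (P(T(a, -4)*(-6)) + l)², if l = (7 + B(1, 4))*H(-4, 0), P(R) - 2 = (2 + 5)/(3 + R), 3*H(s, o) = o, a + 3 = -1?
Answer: 169/9 ≈ 18.778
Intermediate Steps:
a = -4 (a = -3 - 1 = -4)
H(s, o) = o/3
P(R) = 2 + 7/(3 + R) (P(R) = 2 + (2 + 5)/(3 + R) = 2 + 7/(3 + R))
l = 0 (l = (7 + 4)*((⅓)*0) = 11*0 = 0)
(P(T(a, -4)*(-6)) + l)² = ((13 + 2*(0*(-6)))/(3 + 0*(-6)) + 0)² = ((13 + 2*0)/(3 + 0) + 0)² = ((13 + 0)/3 + 0)² = ((⅓)*13 + 0)² = (13/3 + 0)² = (13/3)² = 169/9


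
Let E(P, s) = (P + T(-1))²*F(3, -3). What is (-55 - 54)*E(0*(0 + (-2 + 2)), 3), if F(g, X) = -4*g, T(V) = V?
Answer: 1308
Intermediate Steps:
E(P, s) = -12*(-1 + P)² (E(P, s) = (P - 1)²*(-4*3) = (-1 + P)²*(-12) = -12*(-1 + P)²)
(-55 - 54)*E(0*(0 + (-2 + 2)), 3) = (-55 - 54)*(-12*(-1 + 0*(0 + (-2 + 2)))²) = -(-1308)*(-1 + 0*(0 + 0))² = -(-1308)*(-1 + 0*0)² = -(-1308)*(-1 + 0)² = -(-1308)*(-1)² = -(-1308) = -109*(-12) = 1308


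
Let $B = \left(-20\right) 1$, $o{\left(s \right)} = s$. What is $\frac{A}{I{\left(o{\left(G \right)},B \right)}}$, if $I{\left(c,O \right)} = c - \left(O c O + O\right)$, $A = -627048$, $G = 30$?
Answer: $\frac{313524}{5975} \approx 52.473$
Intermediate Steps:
$B = -20$
$I{\left(c,O \right)} = c - O - c O^{2}$ ($I{\left(c,O \right)} = c - \left(c O^{2} + O\right) = c - \left(O + c O^{2}\right) = c - O - c O^{2}$)
$\frac{A}{I{\left(o{\left(G \right)},B \right)}} = - \frac{627048}{30 - -20 - 30 \left(-20\right)^{2}} = - \frac{627048}{30 + 20 - 30 \cdot 400} = - \frac{627048}{30 + 20 - 12000} = - \frac{627048}{-11950} = \left(-627048\right) \left(- \frac{1}{11950}\right) = \frac{313524}{5975}$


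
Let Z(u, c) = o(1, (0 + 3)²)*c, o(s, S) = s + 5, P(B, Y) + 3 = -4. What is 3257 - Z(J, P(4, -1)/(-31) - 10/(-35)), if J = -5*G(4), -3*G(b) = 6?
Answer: 706103/217 ≈ 3253.9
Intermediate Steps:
P(B, Y) = -7 (P(B, Y) = -3 - 4 = -7)
G(b) = -2 (G(b) = -⅓*6 = -2)
o(s, S) = 5 + s
J = 10 (J = -5*(-2) = 10)
Z(u, c) = 6*c (Z(u, c) = (5 + 1)*c = 6*c)
3257 - Z(J, P(4, -1)/(-31) - 10/(-35)) = 3257 - 6*(-7/(-31) - 10/(-35)) = 3257 - 6*(-7*(-1/31) - 10*(-1/35)) = 3257 - 6*(7/31 + 2/7) = 3257 - 6*111/217 = 3257 - 1*666/217 = 3257 - 666/217 = 706103/217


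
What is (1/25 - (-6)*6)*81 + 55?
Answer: 74356/25 ≈ 2974.2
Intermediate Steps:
(1/25 - (-6)*6)*81 + 55 = (1/25 - 1*(-36))*81 + 55 = (1/25 + 36)*81 + 55 = (901/25)*81 + 55 = 72981/25 + 55 = 74356/25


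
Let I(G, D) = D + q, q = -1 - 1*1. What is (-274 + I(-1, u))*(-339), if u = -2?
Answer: 94242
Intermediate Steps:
q = -2 (q = -1 - 1 = -2)
I(G, D) = -2 + D (I(G, D) = D - 2 = -2 + D)
(-274 + I(-1, u))*(-339) = (-274 + (-2 - 2))*(-339) = (-274 - 4)*(-339) = -278*(-339) = 94242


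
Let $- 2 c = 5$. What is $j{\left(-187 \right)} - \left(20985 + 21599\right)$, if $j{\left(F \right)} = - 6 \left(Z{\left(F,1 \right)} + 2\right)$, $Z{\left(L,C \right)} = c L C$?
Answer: $-45401$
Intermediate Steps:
$c = - \frac{5}{2}$ ($c = \left(- \frac{1}{2}\right) 5 = - \frac{5}{2} \approx -2.5$)
$Z{\left(L,C \right)} = - \frac{5 C L}{2}$ ($Z{\left(L,C \right)} = - \frac{5 L}{2} C = - \frac{5 C L}{2}$)
$j{\left(F \right)} = -12 + 15 F$ ($j{\left(F \right)} = - 6 \left(\left(- \frac{5}{2}\right) 1 F + 2\right) = - 6 \left(- \frac{5 F}{2} + 2\right) = - 6 \left(2 - \frac{5 F}{2}\right) = -12 + 15 F$)
$j{\left(-187 \right)} - \left(20985 + 21599\right) = \left(-12 + 15 \left(-187\right)\right) - \left(20985 + 21599\right) = \left(-12 - 2805\right) - 42584 = -2817 - 42584 = -45401$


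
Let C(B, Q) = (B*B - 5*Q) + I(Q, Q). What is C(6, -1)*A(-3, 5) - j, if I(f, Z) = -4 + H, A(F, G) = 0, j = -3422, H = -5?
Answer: 3422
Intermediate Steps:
I(f, Z) = -9 (I(f, Z) = -4 - 5 = -9)
C(B, Q) = -9 + B² - 5*Q (C(B, Q) = (B*B - 5*Q) - 9 = (B² - 5*Q) - 9 = -9 + B² - 5*Q)
C(6, -1)*A(-3, 5) - j = (-9 + 6² - 5*(-1))*0 - 1*(-3422) = (-9 + 36 + 5)*0 + 3422 = 32*0 + 3422 = 0 + 3422 = 3422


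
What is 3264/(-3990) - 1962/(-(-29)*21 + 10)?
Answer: -1641466/411635 ≈ -3.9877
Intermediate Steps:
3264/(-3990) - 1962/(-(-29)*21 + 10) = 3264*(-1/3990) - 1962/(-29*(-21) + 10) = -544/665 - 1962/(609 + 10) = -544/665 - 1962/619 = -1641466/411635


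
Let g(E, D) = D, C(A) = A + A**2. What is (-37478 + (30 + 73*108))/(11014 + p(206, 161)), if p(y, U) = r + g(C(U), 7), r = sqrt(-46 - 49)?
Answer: -81456211/30365634 + 7391*I*sqrt(95)/30365634 ≈ -2.6825 + 0.0023724*I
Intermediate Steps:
r = I*sqrt(95) (r = sqrt(-95) = I*sqrt(95) ≈ 9.7468*I)
p(y, U) = 7 + I*sqrt(95) (p(y, U) = I*sqrt(95) + 7 = 7 + I*sqrt(95))
(-37478 + (30 + 73*108))/(11014 + p(206, 161)) = (-37478 + (30 + 73*108))/(11014 + (7 + I*sqrt(95))) = (-37478 + (30 + 7884))/(11021 + I*sqrt(95)) = (-37478 + 7914)/(11021 + I*sqrt(95)) = -29564/(11021 + I*sqrt(95))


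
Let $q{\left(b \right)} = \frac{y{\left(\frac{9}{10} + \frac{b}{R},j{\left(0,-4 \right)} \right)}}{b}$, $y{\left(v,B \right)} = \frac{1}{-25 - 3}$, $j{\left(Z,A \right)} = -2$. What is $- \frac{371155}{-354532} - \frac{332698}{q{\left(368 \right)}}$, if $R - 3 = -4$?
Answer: $\frac{1215378308281299}{354532} \approx 3.4281 \cdot 10^{9}$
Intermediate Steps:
$R = -1$ ($R = 3 - 4 = -1$)
$y{\left(v,B \right)} = - \frac{1}{28}$ ($y{\left(v,B \right)} = \frac{1}{-28} = - \frac{1}{28}$)
$q{\left(b \right)} = - \frac{1}{28 b}$
$- \frac{371155}{-354532} - \frac{332698}{q{\left(368 \right)}} = - \frac{371155}{-354532} - \frac{332698}{\left(- \frac{1}{28}\right) \frac{1}{368}} = \left(-371155\right) \left(- \frac{1}{354532}\right) - \frac{332698}{\left(- \frac{1}{28}\right) \frac{1}{368}} = \frac{371155}{354532} - \frac{332698}{- \frac{1}{10304}} = \frac{371155}{354532} - -3428120192 = \frac{371155}{354532} + 3428120192 = \frac{1215378308281299}{354532}$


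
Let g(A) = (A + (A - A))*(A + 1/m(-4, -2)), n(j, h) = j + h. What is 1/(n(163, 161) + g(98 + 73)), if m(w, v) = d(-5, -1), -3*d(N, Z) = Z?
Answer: 1/30078 ≈ 3.3247e-5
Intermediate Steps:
d(N, Z) = -Z/3
m(w, v) = ⅓ (m(w, v) = -⅓*(-1) = ⅓)
n(j, h) = h + j
g(A) = A*(3 + A) (g(A) = (A + (A - A))*(A + 1/(⅓)) = (A + 0)*(A + 3) = A*(3 + A))
1/(n(163, 161) + g(98 + 73)) = 1/((161 + 163) + (98 + 73)*(3 + (98 + 73))) = 1/(324 + 171*(3 + 171)) = 1/(324 + 171*174) = 1/(324 + 29754) = 1/30078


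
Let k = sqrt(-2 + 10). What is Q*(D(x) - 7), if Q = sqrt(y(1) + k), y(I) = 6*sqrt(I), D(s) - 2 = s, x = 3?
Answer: -2*sqrt(6 + 2*sqrt(2)) ≈ -5.9425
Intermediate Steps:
D(s) = 2 + s
k = 2*sqrt(2) (k = sqrt(8) = 2*sqrt(2) ≈ 2.8284)
Q = sqrt(6 + 2*sqrt(2)) (Q = sqrt(6*sqrt(1) + 2*sqrt(2)) = sqrt(6*1 + 2*sqrt(2)) = sqrt(6 + 2*sqrt(2)) ≈ 2.9713)
Q*(D(x) - 7) = sqrt(6 + 2*sqrt(2))*((2 + 3) - 7) = sqrt(6 + 2*sqrt(2))*(5 - 7) = sqrt(6 + 2*sqrt(2))*(-2) = -2*sqrt(6 + 2*sqrt(2))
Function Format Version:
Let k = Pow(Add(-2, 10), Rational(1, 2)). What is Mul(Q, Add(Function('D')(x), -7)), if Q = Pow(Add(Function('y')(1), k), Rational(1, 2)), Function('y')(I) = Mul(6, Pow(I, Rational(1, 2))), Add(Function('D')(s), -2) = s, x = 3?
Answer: Mul(-2, Pow(Add(6, Mul(2, Pow(2, Rational(1, 2)))), Rational(1, 2))) ≈ -5.9425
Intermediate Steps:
Function('D')(s) = Add(2, s)
k = Mul(2, Pow(2, Rational(1, 2))) (k = Pow(8, Rational(1, 2)) = Mul(2, Pow(2, Rational(1, 2))) ≈ 2.8284)
Q = Pow(Add(6, Mul(2, Pow(2, Rational(1, 2)))), Rational(1, 2)) (Q = Pow(Add(Mul(6, Pow(1, Rational(1, 2))), Mul(2, Pow(2, Rational(1, 2)))), Rational(1, 2)) = Pow(Add(Mul(6, 1), Mul(2, Pow(2, Rational(1, 2)))), Rational(1, 2)) = Pow(Add(6, Mul(2, Pow(2, Rational(1, 2)))), Rational(1, 2)) ≈ 2.9713)
Mul(Q, Add(Function('D')(x), -7)) = Mul(Pow(Add(6, Mul(2, Pow(2, Rational(1, 2)))), Rational(1, 2)), Add(Add(2, 3), -7)) = Mul(Pow(Add(6, Mul(2, Pow(2, Rational(1, 2)))), Rational(1, 2)), Add(5, -7)) = Mul(Pow(Add(6, Mul(2, Pow(2, Rational(1, 2)))), Rational(1, 2)), -2) = Mul(-2, Pow(Add(6, Mul(2, Pow(2, Rational(1, 2)))), Rational(1, 2)))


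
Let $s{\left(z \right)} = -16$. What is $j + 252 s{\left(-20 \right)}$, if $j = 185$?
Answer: $-3847$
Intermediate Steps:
$j + 252 s{\left(-20 \right)} = 185 + 252 \left(-16\right) = 185 - 4032 = -3847$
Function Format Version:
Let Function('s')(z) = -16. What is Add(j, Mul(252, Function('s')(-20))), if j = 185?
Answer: -3847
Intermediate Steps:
Add(j, Mul(252, Function('s')(-20))) = Add(185, Mul(252, -16)) = Add(185, -4032) = -3847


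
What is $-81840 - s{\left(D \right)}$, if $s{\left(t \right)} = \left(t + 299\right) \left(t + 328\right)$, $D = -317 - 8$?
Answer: $-81762$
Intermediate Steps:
$D = -325$ ($D = -317 - 8 = -325$)
$s{\left(t \right)} = \left(299 + t\right) \left(328 + t\right)$
$-81840 - s{\left(D \right)} = -81840 - \left(98072 + \left(-325\right)^{2} + 627 \left(-325\right)\right) = -81840 - \left(98072 + 105625 - 203775\right) = -81840 - -78 = -81840 + 78 = -81762$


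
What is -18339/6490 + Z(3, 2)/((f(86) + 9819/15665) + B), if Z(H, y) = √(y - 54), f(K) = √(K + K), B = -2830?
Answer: -18339/6490 - 1388612364230*I*√13/1964409088918461 - 981568900*I*√559/1964409088918461 ≈ -2.8257 - 0.0025605*I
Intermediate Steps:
f(K) = √2*√K (f(K) = √(2*K) = √2*√K)
Z(H, y) = √(-54 + y)
-18339/6490 + Z(3, 2)/((f(86) + 9819/15665) + B) = -18339/6490 + √(-54 + 2)/((√2*√86 + 9819/15665) - 2830) = -18339*1/6490 + √(-52)/((2*√43 + 9819*(1/15665)) - 2830) = -18339/6490 + (2*I*√13)/((2*√43 + 9819/15665) - 2830) = -18339/6490 + (2*I*√13)/((9819/15665 + 2*√43) - 2830) = -18339/6490 + (2*I*√13)/(-44322131/15665 + 2*√43) = -18339/6490 + 2*I*√13/(-44322131/15665 + 2*√43)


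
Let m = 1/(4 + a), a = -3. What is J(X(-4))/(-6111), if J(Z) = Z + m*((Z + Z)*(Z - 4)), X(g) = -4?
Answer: -20/2037 ≈ -0.0098184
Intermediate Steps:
m = 1 (m = 1/(4 - 3) = 1/1 = 1)
J(Z) = Z + 2*Z*(-4 + Z) (J(Z) = Z + 1*((Z + Z)*(Z - 4)) = Z + 1*((2*Z)*(-4 + Z)) = Z + 1*(2*Z*(-4 + Z)) = Z + 2*Z*(-4 + Z))
J(X(-4))/(-6111) = -4*(-7 + 2*(-4))/(-6111) = -4*(-7 - 8)*(-1/6111) = -4*(-15)*(-1/6111) = 60*(-1/6111) = -20/2037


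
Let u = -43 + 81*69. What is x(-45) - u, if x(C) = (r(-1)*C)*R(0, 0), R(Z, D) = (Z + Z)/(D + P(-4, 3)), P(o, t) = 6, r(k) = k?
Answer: -5546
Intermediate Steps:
u = 5546 (u = -43 + 5589 = 5546)
R(Z, D) = 2*Z/(6 + D) (R(Z, D) = (Z + Z)/(D + 6) = (2*Z)/(6 + D) = 2*Z/(6 + D))
x(C) = 0 (x(C) = (-C)*(2*0/(6 + 0)) = (-C)*(2*0/6) = (-C)*(2*0*(⅙)) = -C*0 = 0)
x(-45) - u = 0 - 1*5546 = 0 - 5546 = -5546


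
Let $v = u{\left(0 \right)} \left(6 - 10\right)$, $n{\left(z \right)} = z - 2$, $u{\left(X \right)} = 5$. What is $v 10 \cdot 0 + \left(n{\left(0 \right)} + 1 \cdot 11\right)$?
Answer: $9$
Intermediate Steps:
$n{\left(z \right)} = -2 + z$ ($n{\left(z \right)} = z - 2 = -2 + z$)
$v = -20$ ($v = 5 \left(6 - 10\right) = 5 \left(-4\right) = -20$)
$v 10 \cdot 0 + \left(n{\left(0 \right)} + 1 \cdot 11\right) = - 20 \cdot 10 \cdot 0 + \left(\left(-2 + 0\right) + 1 \cdot 11\right) = \left(-20\right) 0 + \left(-2 + 11\right) = 0 + 9 = 9$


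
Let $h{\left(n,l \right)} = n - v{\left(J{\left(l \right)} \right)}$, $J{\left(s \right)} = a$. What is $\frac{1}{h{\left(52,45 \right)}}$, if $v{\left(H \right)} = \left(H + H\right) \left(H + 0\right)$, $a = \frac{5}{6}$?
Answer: $\frac{18}{911} \approx 0.019758$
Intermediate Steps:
$a = \frac{5}{6}$ ($a = 5 \cdot \frac{1}{6} = \frac{5}{6} \approx 0.83333$)
$J{\left(s \right)} = \frac{5}{6}$
$v{\left(H \right)} = 2 H^{2}$ ($v{\left(H \right)} = 2 H H = 2 H^{2}$)
$h{\left(n,l \right)} = - \frac{25}{18} + n$ ($h{\left(n,l \right)} = n - 2 \left(\frac{5}{6}\right)^{2} = n - 2 \cdot \frac{25}{36} = n - \frac{25}{18} = - \frac{25}{18} + n$)
$\frac{1}{h{\left(52,45 \right)}} = \frac{1}{- \frac{25}{18} + 52} = \frac{1}{\frac{911}{18}} = \frac{18}{911}$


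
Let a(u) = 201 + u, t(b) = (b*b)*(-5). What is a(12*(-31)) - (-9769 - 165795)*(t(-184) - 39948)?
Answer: -36732904763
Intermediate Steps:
t(b) = -5*b² (t(b) = b²*(-5) = -5*b²)
a(12*(-31)) - (-9769 - 165795)*(t(-184) - 39948) = (201 + 12*(-31)) - (-9769 - 165795)*(-5*(-184)² - 39948) = (201 - 372) - (-175564)*(-5*33856 - 39948) = -171 - (-175564)*(-169280 - 39948) = -171 - (-175564)*(-209228) = -171 - 1*36732904592 = -171 - 36732904592 = -36732904763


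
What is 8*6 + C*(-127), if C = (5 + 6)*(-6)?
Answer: 8430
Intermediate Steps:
C = -66 (C = 11*(-6) = -66)
8*6 + C*(-127) = 8*6 - 66*(-127) = 48 + 8382 = 8430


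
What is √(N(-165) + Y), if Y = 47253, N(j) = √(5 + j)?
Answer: √(47253 + 4*I*√10) ≈ 217.38 + 0.029*I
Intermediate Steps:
√(N(-165) + Y) = √(√(5 - 165) + 47253) = √(√(-160) + 47253) = √(4*I*√10 + 47253) = √(47253 + 4*I*√10)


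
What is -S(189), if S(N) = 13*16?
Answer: -208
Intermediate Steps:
S(N) = 208
-S(189) = -1*208 = -208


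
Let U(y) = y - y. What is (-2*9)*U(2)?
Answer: 0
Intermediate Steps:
U(y) = 0
(-2*9)*U(2) = -2*9*0 = -18*0 = 0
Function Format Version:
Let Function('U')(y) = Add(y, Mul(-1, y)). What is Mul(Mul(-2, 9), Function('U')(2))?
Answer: 0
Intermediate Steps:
Function('U')(y) = 0
Mul(Mul(-2, 9), Function('U')(2)) = Mul(Mul(-2, 9), 0) = Mul(-18, 0) = 0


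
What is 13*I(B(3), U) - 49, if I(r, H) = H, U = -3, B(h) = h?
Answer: -88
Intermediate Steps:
13*I(B(3), U) - 49 = 13*(-3) - 49 = -39 - 49 = -88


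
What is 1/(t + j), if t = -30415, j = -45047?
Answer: -1/75462 ≈ -1.3252e-5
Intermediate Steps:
1/(t + j) = 1/(-30415 - 45047) = 1/(-75462) = -1/75462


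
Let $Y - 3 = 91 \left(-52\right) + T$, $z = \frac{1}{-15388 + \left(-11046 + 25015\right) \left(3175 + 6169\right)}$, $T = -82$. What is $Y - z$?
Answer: $- \frac{627888170829}{130510948} \approx -4811.0$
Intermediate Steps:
$z = \frac{1}{130510948}$ ($z = \frac{1}{-15388 + 13969 \cdot 9344} = \frac{1}{-15388 + 130526336} = \frac{1}{130510948} \approx 7.6622 \cdot 10^{-9}$)
$Y = -4811$ ($Y = 3 + \left(91 \left(-52\right) - 82\right) = 3 - 4814 = -4811$)
$Y - z = -4811 - \frac{1}{130510948} = - \frac{627888170829}{130510948}$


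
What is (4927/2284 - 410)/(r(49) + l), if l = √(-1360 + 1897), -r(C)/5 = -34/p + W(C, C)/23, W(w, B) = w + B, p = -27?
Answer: 2478742120305/49500208693 + 359229604833*√537/198000834772 ≈ 92.118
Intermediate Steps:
W(w, B) = B + w
r(C) = -170/27 - 10*C/23 (r(C) = -5*(-34/(-27) + (C + C)/23) = -5*(-34*(-1/27) + (2*C)*(1/23)) = -5*(34/27 + 2*C/23) = -170/27 - 10*C/23)
l = √537 ≈ 23.173
(4927/2284 - 410)/(r(49) + l) = (4927/2284 - 410)/((-170/27 - 10/23*49) + √537) = (4927*(1/2284) - 410)/((-170/27 - 490/23) + √537) = (4927/2284 - 410)/(-17140/621 + √537) = -931513/(2284*(-17140/621 + √537))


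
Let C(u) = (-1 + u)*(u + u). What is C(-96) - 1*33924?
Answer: -15300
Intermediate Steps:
C(u) = 2*u*(-1 + u) (C(u) = (-1 + u)*(2*u) = 2*u*(-1 + u))
C(-96) - 1*33924 = 2*(-96)*(-1 - 96) - 1*33924 = 2*(-96)*(-97) - 33924 = 18624 - 33924 = -15300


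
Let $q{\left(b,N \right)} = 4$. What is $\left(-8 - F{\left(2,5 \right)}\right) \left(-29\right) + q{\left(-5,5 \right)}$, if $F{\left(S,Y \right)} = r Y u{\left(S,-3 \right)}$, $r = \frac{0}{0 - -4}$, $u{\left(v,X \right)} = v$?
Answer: $236$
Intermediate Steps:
$r = 0$ ($r = \frac{0}{0 + 4} = \frac{0}{4} = 0 \cdot \frac{1}{4} = 0$)
$F{\left(S,Y \right)} = 0$ ($F{\left(S,Y \right)} = 0 Y S = 0 S = 0$)
$\left(-8 - F{\left(2,5 \right)}\right) \left(-29\right) + q{\left(-5,5 \right)} = \left(-8 - 0\right) \left(-29\right) + 4 = \left(-8 + 0\right) \left(-29\right) + 4 = \left(-8\right) \left(-29\right) + 4 = 232 + 4 = 236$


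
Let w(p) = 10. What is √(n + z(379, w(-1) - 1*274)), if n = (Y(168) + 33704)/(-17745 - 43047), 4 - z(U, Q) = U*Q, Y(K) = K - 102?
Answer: 25*√36978641349/15198 ≈ 316.32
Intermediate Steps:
Y(K) = -102 + K
z(U, Q) = 4 - Q*U (z(U, Q) = 4 - U*Q = 4 - Q*U)
n = -16885/30396 (n = ((-102 + 168) + 33704)/(-17745 - 43047) = (66 + 33704)/(-60792) = 33770*(-1/60792) = -16885/30396 ≈ -0.55550)
√(n + z(379, w(-1) - 1*274)) = √(-16885/30396 + (4 - 1*(10 - 1*274)*379)) = √(-16885/30396 + (4 - 1*(10 - 274)*379)) = √(-16885/30396 + (4 - 1*(-264)*379)) = √(-16885/30396 + (4 + 100056)) = √(-16885/30396 + 100060) = √(3041406875/30396) = 25*√36978641349/15198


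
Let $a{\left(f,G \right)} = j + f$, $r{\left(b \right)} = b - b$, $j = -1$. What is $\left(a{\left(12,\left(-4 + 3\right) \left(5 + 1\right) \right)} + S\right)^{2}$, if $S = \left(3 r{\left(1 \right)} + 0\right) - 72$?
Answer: $3721$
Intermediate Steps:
$r{\left(b \right)} = 0$
$a{\left(f,G \right)} = -1 + f$
$S = -72$ ($S = \left(3 \cdot 0 + 0\right) - 72 = \left(0 + 0\right) - 72 = 0 - 72 = -72$)
$\left(a{\left(12,\left(-4 + 3\right) \left(5 + 1\right) \right)} + S\right)^{2} = \left(\left(-1 + 12\right) - 72\right)^{2} = \left(11 - 72\right)^{2} = \left(-61\right)^{2} = 3721$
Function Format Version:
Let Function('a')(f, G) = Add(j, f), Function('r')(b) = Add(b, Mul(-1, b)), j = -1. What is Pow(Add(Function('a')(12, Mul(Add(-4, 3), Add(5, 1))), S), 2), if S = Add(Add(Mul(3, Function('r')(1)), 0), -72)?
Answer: 3721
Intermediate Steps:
Function('r')(b) = 0
Function('a')(f, G) = Add(-1, f)
S = -72 (S = Add(Add(Mul(3, 0), 0), -72) = Add(Add(0, 0), -72) = Add(0, -72) = -72)
Pow(Add(Function('a')(12, Mul(Add(-4, 3), Add(5, 1))), S), 2) = Pow(Add(Add(-1, 12), -72), 2) = Pow(Add(11, -72), 2) = Pow(-61, 2) = 3721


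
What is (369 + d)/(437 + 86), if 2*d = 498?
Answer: 618/523 ≈ 1.1816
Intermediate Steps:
d = 249 (d = (½)*498 = 249)
(369 + d)/(437 + 86) = (369 + 249)/(437 + 86) = 618/523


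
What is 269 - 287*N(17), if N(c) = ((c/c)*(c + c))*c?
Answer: -165617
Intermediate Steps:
N(c) = 2*c**2 (N(c) = (1*(2*c))*c = (2*c)*c = 2*c**2)
269 - 287*N(17) = 269 - 574*17**2 = 269 - 574*289 = 269 - 287*578 = 269 - 165886 = -165617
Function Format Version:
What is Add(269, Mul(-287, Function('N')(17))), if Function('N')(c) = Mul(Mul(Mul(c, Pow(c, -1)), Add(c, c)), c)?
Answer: -165617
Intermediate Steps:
Function('N')(c) = Mul(2, Pow(c, 2)) (Function('N')(c) = Mul(Mul(1, Mul(2, c)), c) = Mul(Mul(2, c), c) = Mul(2, Pow(c, 2)))
Add(269, Mul(-287, Function('N')(17))) = Add(269, Mul(-287, Mul(2, Pow(17, 2)))) = Add(269, Mul(-287, Mul(2, 289))) = Add(269, Mul(-287, 578)) = Add(269, -165886) = -165617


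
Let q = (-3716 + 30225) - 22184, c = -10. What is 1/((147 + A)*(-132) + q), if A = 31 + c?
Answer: -1/17851 ≈ -5.6019e-5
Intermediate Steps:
A = 21 (A = 31 - 10 = 21)
q = 4325 (q = 26509 - 22184 = 4325)
1/((147 + A)*(-132) + q) = 1/((147 + 21)*(-132) + 4325) = 1/(168*(-132) + 4325) = 1/(-22176 + 4325) = 1/(-17851) = -1/17851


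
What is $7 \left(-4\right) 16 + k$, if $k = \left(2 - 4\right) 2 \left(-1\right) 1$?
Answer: $-444$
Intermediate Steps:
$k = 4$ ($k = \left(2 - 4\right) 2 \left(-1\right) 1 = \left(-2\right) 2 \left(-1\right) 1 = \left(-4\right) \left(-1\right) 1 = 4 \cdot 1 = 4$)
$7 \left(-4\right) 16 + k = 7 \left(-4\right) 16 + 4 = \left(-28\right) 16 + 4 = -448 + 4 = -444$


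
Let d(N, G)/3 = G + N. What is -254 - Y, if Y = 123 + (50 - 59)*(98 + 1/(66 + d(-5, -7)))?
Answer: 5053/10 ≈ 505.30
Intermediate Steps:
d(N, G) = 3*G + 3*N (d(N, G) = 3*(G + N) = 3*G + 3*N)
Y = -7593/10 (Y = 123 + (50 - 59)*(98 + 1/(66 + (3*(-7) + 3*(-5)))) = 123 - 9*(98 + 1/(66 + (-21 - 15))) = 123 - 9*(98 + 1/(66 - 36)) = 123 - 9*(98 + 1/30) = 123 - 9*2941/30 = 123 - 8823/10 = -7593/10 ≈ -759.30)
-254 - Y = -254 - 1*(-7593/10) = -254 + 7593/10 = 5053/10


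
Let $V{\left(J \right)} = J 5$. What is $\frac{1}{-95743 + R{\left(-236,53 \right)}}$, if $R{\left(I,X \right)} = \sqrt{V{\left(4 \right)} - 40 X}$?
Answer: $- \frac{95743}{9166724149} - \frac{10 i \sqrt{21}}{9166724149} \approx -1.0445 \cdot 10^{-5} - 4.9991 \cdot 10^{-9} i$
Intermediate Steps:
$V{\left(J \right)} = 5 J$
$R{\left(I,X \right)} = \sqrt{20 - 40 X}$ ($R{\left(I,X \right)} = \sqrt{5 \cdot 4 - 40 X} = \sqrt{20 - 40 X}$)
$\frac{1}{-95743 + R{\left(-236,53 \right)}} = \frac{1}{-95743 + 2 \sqrt{5 - 530}} = \frac{1}{-95743 + 2 \sqrt{-525}} = \frac{1}{-95743 + 2 \cdot 5 i \sqrt{21}} = \frac{1}{-95743 + 10 i \sqrt{21}}$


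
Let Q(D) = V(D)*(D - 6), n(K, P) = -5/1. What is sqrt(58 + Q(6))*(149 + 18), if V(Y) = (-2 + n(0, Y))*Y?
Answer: 167*sqrt(58) ≈ 1271.8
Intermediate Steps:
n(K, P) = -5 (n(K, P) = -5*1 = -5)
V(Y) = -7*Y (V(Y) = (-2 - 5)*Y = -7*Y)
Q(D) = -7*D*(-6 + D) (Q(D) = (-7*D)*(D - 6) = (-7*D)*(-6 + D) = -7*D*(-6 + D))
sqrt(58 + Q(6))*(149 + 18) = sqrt(58 + 7*6*(6 - 1*6))*(149 + 18) = sqrt(58 + 7*6*(6 - 6))*167 = sqrt(58 + 7*6*0)*167 = sqrt(58 + 0)*167 = sqrt(58)*167 = 167*sqrt(58)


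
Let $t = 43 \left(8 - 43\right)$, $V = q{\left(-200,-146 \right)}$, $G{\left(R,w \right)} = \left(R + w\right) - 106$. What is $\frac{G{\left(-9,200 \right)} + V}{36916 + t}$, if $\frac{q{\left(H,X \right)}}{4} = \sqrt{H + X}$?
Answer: $\frac{5}{2083} + \frac{4 i \sqrt{346}}{35411} \approx 0.0024004 + 0.0021012 i$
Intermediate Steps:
$q{\left(H,X \right)} = 4 \sqrt{H + X}$
$G{\left(R,w \right)} = -106 + R + w$
$V = 4 i \sqrt{346}$ ($V = 4 \sqrt{-200 - 146} = 4 \sqrt{-346} = 4 i \sqrt{346} \approx 74.404 i$)
$t = -1505$ ($t = 43 \left(-35\right) = -1505$)
$\frac{G{\left(-9,200 \right)} + V}{36916 + t} = \frac{\left(-106 - 9 + 200\right) + 4 i \sqrt{346}}{36916 - 1505} = \frac{85 + 4 i \sqrt{346}}{35411} = \left(85 + 4 i \sqrt{346}\right) \frac{1}{35411} = \frac{5}{2083} + \frac{4 i \sqrt{346}}{35411}$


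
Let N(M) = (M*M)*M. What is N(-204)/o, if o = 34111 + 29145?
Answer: -1061208/7907 ≈ -134.21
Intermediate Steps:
N(M) = M³ (N(M) = M²*M = M³)
o = 63256
N(-204)/o = (-204)³/63256 = -8489664*1/63256 = -1061208/7907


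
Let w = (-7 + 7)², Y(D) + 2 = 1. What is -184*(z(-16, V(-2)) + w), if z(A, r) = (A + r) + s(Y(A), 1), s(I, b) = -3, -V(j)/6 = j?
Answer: 1288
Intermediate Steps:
V(j) = -6*j
Y(D) = -1 (Y(D) = -2 + 1 = -1)
w = 0 (w = 0² = 0)
z(A, r) = -3 + A + r (z(A, r) = (A + r) - 3 = -3 + A + r)
-184*(z(-16, V(-2)) + w) = -184*((-3 - 16 - 6*(-2)) + 0) = -184*((-3 - 16 + 12) + 0) = -184*(-7 + 0) = -184*(-7) = 1288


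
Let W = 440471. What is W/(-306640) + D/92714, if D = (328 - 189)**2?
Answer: -17456618427/14214910480 ≈ -1.2281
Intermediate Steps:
D = 19321 (D = 139**2 = 19321)
W/(-306640) + D/92714 = 440471/(-306640) + 19321/92714 = 440471*(-1/306640) + 19321*(1/92714) = -440471/306640 + 19321/92714 = -17456618427/14214910480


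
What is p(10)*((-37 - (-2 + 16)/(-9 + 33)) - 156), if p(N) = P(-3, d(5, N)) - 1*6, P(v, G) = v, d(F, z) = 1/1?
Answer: 6969/4 ≈ 1742.3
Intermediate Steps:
d(F, z) = 1
p(N) = -9 (p(N) = -3 - 1*6 = -3 - 6 = -9)
p(10)*((-37 - (-2 + 16)/(-9 + 33)) - 156) = -9*((-37 - (-2 + 16)/(-9 + 33)) - 156) = -9*((-37 - 14/24) - 156) = -9*((-37 - 1*7/12) - 156) = -9*((-37 - 7/12) - 156) = -9*(-451/12 - 156) = -9*(-2323/12) = 6969/4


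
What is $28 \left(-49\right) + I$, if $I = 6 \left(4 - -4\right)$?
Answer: $-1324$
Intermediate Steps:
$I = 48$ ($I = 6 \left(4 + 4\right) = 6 \cdot 8 = 48$)
$28 \left(-49\right) + I = 28 \left(-49\right) + 48 = -1372 + 48 = -1324$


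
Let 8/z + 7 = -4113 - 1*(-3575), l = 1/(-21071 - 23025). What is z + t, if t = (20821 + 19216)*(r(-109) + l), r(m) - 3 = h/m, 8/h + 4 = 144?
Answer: 4040427151801/33645248 ≈ 1.2009e+5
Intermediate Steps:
h = 2/35 (h = 8/(-4 + 144) = 8/140 = 8*(1/140) = 2/35 ≈ 0.057143)
r(m) = 3 + 2/(35*m)
l = -1/44096 (l = 1/(-44096) = -1/44096 ≈ -2.2678e-5)
t = 20202138228381/168226240 (t = (20821 + 19216)*((3 + (2/35)/(-109)) - 1/44096) = 40037*((3 + (2/35)*(-1/109)) - 1/44096) = 40037*((3 - 2/3815) - 1/44096) = 40037*(11443/3815 - 1/44096) = 40037*(504586713/168226240) = 20202138228381/168226240 ≈ 1.2009e+5)
z = -8/545 (z = 8/(-7 + (-4113 - 1*(-3575))) = 8/(-7 + (-4113 + 3575)) = 8/(-7 - 538) = 8/(-545) = 8*(-1/545) = -8/545 ≈ -0.014679)
z + t = -8/545 + 20202138228381/168226240 = 4040427151801/33645248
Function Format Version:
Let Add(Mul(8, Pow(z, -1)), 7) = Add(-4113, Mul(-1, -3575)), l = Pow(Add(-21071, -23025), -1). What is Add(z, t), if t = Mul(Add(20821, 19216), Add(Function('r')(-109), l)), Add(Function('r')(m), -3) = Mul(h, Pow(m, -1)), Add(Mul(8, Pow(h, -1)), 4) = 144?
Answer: Rational(4040427151801, 33645248) ≈ 1.2009e+5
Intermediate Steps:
h = Rational(2, 35) (h = Mul(8, Pow(Add(-4, 144), -1)) = Mul(8, Pow(140, -1)) = Mul(8, Rational(1, 140)) = Rational(2, 35) ≈ 0.057143)
Function('r')(m) = Add(3, Mul(Rational(2, 35), Pow(m, -1)))
l = Rational(-1, 44096) (l = Pow(-44096, -1) = Rational(-1, 44096) ≈ -2.2678e-5)
t = Rational(20202138228381, 168226240) (t = Mul(Add(20821, 19216), Add(Add(3, Mul(Rational(2, 35), Pow(-109, -1))), Rational(-1, 44096))) = Mul(40037, Add(Add(3, Mul(Rational(2, 35), Rational(-1, 109))), Rational(-1, 44096))) = Mul(40037, Add(Add(3, Rational(-2, 3815)), Rational(-1, 44096))) = Mul(40037, Add(Rational(11443, 3815), Rational(-1, 44096))) = Mul(40037, Rational(504586713, 168226240)) = Rational(20202138228381, 168226240) ≈ 1.2009e+5)
z = Rational(-8, 545) (z = Mul(8, Pow(Add(-7, Add(-4113, Mul(-1, -3575))), -1)) = Mul(8, Pow(Add(-7, Add(-4113, 3575)), -1)) = Mul(8, Pow(Add(-7, -538), -1)) = Mul(8, Pow(-545, -1)) = Mul(8, Rational(-1, 545)) = Rational(-8, 545) ≈ -0.014679)
Add(z, t) = Add(Rational(-8, 545), Rational(20202138228381, 168226240)) = Rational(4040427151801, 33645248)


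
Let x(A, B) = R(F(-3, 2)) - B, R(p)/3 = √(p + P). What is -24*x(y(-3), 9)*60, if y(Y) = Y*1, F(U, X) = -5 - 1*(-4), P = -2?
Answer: 12960 - 4320*I*√3 ≈ 12960.0 - 7482.5*I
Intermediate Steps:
F(U, X) = -1 (F(U, X) = -5 + 4 = -1)
y(Y) = Y
R(p) = 3*√(-2 + p) (R(p) = 3*√(p - 2) = 3*√(-2 + p))
x(A, B) = -B + 3*I*√3 (x(A, B) = 3*√(-2 - 1) - B = 3*√(-3) - B = 3*(I*√3) - B = 3*I*√3 - B = -B + 3*I*√3)
-24*x(y(-3), 9)*60 = -24*(-1*9 + 3*I*√3)*60 = -24*(-9 + 3*I*√3)*60 = (216 - 72*I*√3)*60 = 12960 - 4320*I*√3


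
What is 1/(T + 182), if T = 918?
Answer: 1/1100 ≈ 0.00090909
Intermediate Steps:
1/(T + 182) = 1/(918 + 182) = 1/1100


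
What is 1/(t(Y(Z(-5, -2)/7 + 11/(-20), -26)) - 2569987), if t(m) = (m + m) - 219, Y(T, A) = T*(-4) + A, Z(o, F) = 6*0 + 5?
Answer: -35/89959076 ≈ -3.8907e-7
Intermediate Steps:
Z(o, F) = 5 (Z(o, F) = 0 + 5 = 5)
Y(T, A) = A - 4*T (Y(T, A) = -4*T + A = A - 4*T)
t(m) = -219 + 2*m (t(m) = 2*m - 219 = -219 + 2*m)
1/(t(Y(Z(-5, -2)/7 + 11/(-20), -26)) - 2569987) = 1/((-219 + 2*(-26 - 4*(5/7 + 11/(-20)))) - 2569987) = 1/((-219 + 2*(-26 - 4*(5*(⅐) + 11*(-1/20)))) - 2569987) = 1/((-219 + 2*(-26 - 4*(5/7 - 11/20))) - 2569987) = 1/((-219 + 2*(-26 - 4*23/140)) - 2569987) = 1/((-219 + 2*(-26 - 23/35)) - 2569987) = 1/((-219 + 2*(-933/35)) - 2569987) = 1/((-219 - 1866/35) - 2569987) = 1/(-9531/35 - 2569987) = 1/(-89959076/35) = -35/89959076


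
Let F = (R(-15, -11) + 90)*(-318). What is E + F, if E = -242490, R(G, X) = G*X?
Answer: -323580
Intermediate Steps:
F = -81090 (F = (-15*(-11) + 90)*(-318) = (165 + 90)*(-318) = 255*(-318) = -81090)
E + F = -242490 - 81090 = -323580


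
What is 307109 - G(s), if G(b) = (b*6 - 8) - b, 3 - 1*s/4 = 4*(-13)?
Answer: 306017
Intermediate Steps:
s = 220 (s = 12 - 16*(-13) = 12 - 4*(-52) = 12 + 208 = 220)
G(b) = -8 + 5*b (G(b) = (6*b - 8) - b = (-8 + 6*b) - b = -8 + 5*b)
307109 - G(s) = 307109 - (-8 + 5*220) = 307109 - (-8 + 1100) = 307109 - 1*1092 = 307109 - 1092 = 306017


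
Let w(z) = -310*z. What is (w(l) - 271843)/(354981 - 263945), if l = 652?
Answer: -473963/91036 ≈ -5.2063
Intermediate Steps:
(w(l) - 271843)/(354981 - 263945) = (-310*652 - 271843)/(354981 - 263945) = (-202120 - 271843)/91036 = -473963*1/91036 = -473963/91036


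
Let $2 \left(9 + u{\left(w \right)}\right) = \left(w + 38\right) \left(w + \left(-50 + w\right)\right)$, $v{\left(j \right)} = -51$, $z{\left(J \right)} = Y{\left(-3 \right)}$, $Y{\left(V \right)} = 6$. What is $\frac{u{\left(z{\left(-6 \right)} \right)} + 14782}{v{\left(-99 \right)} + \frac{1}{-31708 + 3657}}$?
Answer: $- \frac{390946787}{1430602} \approx -273.27$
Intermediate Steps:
$z{\left(J \right)} = 6$
$u{\left(w \right)} = -9 + \frac{\left(-50 + 2 w\right) \left(38 + w\right)}{2}$ ($u{\left(w \right)} = -9 + \frac{\left(w + 38\right) \left(w + \left(-50 + w\right)\right)}{2} = -9 + \frac{\left(38 + w\right) \left(-50 + 2 w\right)}{2} = -9 + \frac{\left(-50 + 2 w\right) \left(38 + w\right)}{2}$)
$\frac{u{\left(z{\left(-6 \right)} \right)} + 14782}{v{\left(-99 \right)} + \frac{1}{-31708 + 3657}} = \frac{\left(-959 + 6^{2} + 13 \cdot 6\right) + 14782}{-51 + \frac{1}{-31708 + 3657}} = \frac{\left(-959 + 36 + 78\right) + 14782}{-51 + \frac{1}{-28051}} = \frac{-845 + 14782}{-51 - \frac{1}{28051}} = \frac{13937}{- \frac{1430602}{28051}} = 13937 \left(- \frac{28051}{1430602}\right) = - \frac{390946787}{1430602}$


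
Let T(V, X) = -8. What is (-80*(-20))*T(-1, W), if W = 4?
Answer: -12800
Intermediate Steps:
(-80*(-20))*T(-1, W) = -80*(-20)*(-8) = 1600*(-8) = -12800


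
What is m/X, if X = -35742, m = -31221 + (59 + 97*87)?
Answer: 22723/35742 ≈ 0.63575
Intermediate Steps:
m = -22723 (m = -31221 + (59 + 8439) = -31221 + 8498 = -22723)
m/X = -22723/(-35742) = -22723*(-1/35742) = 22723/35742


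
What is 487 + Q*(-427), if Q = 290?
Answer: -123343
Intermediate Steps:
487 + Q*(-427) = 487 + 290*(-427) = 487 - 123830 = -123343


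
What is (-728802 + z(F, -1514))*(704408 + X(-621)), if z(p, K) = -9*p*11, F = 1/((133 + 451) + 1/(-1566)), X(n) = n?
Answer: -67012680071083320/130649 ≈ -5.1292e+11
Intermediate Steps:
F = 1566/914543 (F = 1/(584 - 1/1566) = 1/(914543/1566) = 1566/914543 ≈ 0.0017123)
z(p, K) = -99*p
(-728802 + z(F, -1514))*(704408 + X(-621)) = (-728802 - 99*1566/914543)*(704408 - 621) = (-728802 - 155034/914543)*703787 = -666520922520/914543*703787 = -67012680071083320/130649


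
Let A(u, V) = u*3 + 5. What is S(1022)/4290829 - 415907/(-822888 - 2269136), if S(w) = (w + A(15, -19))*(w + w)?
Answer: 8559729860935/13267346247896 ≈ 0.64517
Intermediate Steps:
A(u, V) = 5 + 3*u (A(u, V) = 3*u + 5 = 5 + 3*u)
S(w) = 2*w*(50 + w) (S(w) = (w + (5 + 3*15))*(w + w) = (w + (5 + 45))*(2*w) = (w + 50)*(2*w) = (50 + w)*(2*w) = 2*w*(50 + w))
S(1022)/4290829 - 415907/(-822888 - 2269136) = (2*1022*(50 + 1022))/4290829 - 415907/(-822888 - 2269136) = (2*1022*1072)*(1/4290829) - 415907/(-3092024) = 2191168*(1/4290829) - 415907*(-1/3092024) = 2191168/4290829 + 415907/3092024 = 8559729860935/13267346247896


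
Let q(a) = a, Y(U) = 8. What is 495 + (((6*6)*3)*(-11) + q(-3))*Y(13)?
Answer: -9033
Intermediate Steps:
495 + (((6*6)*3)*(-11) + q(-3))*Y(13) = 495 + (((6*6)*3)*(-11) - 3)*8 = 495 + ((36*3)*(-11) - 3)*8 = 495 + (108*(-11) - 3)*8 = 495 + (-1188 - 3)*8 = 495 - 1191*8 = 495 - 9528 = -9033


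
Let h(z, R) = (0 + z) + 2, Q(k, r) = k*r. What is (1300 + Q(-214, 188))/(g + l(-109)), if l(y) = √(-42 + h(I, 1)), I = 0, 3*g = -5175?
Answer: 13431540/595133 + 77864*I*√10/2975665 ≈ 22.569 + 0.082747*I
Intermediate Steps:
g = -1725 (g = (⅓)*(-5175) = -1725)
h(z, R) = 2 + z (h(z, R) = z + 2 = 2 + z)
l(y) = 2*I*√10 (l(y) = √(-42 + (2 + 0)) = √(-42 + 2) = √(-40) = 2*I*√10)
(1300 + Q(-214, 188))/(g + l(-109)) = (1300 - 214*188)/(-1725 + 2*I*√10) = (1300 - 40232)/(-1725 + 2*I*√10) = -38932/(-1725 + 2*I*√10)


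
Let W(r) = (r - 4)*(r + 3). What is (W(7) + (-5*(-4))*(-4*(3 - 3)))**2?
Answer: 900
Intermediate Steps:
W(r) = (-4 + r)*(3 + r)
(W(7) + (-5*(-4))*(-4*(3 - 3)))**2 = ((-12 + 7**2 - 1*7) + (-5*(-4))*(-4*(3 - 3)))**2 = ((-12 + 49 - 7) + 20*(-4*0))**2 = (30 + 20*0)**2 = (30 + 0)**2 = 30**2 = 900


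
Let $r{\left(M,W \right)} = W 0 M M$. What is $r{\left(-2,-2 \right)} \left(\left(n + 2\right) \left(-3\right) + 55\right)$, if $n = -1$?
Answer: $0$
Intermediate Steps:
$r{\left(M,W \right)} = 0$ ($r{\left(M,W \right)} = 0 M^{2} = 0$)
$r{\left(-2,-2 \right)} \left(\left(n + 2\right) \left(-3\right) + 55\right) = 0 \left(\left(-1 + 2\right) \left(-3\right) + 55\right) = 0 \left(1 \left(-3\right) + 55\right) = 0 \left(-3 + 55\right) = 0 \cdot 52 = 0$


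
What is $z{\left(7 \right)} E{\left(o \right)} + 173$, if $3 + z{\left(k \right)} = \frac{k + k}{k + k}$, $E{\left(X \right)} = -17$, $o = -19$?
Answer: $207$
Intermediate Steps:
$z{\left(k \right)} = -2$ ($z{\left(k \right)} = -3 + \frac{k + k}{k + k} = -3 + \frac{2 k}{2 k} = -3 + 2 k \frac{1}{2 k} = -3 + 1 = -2$)
$z{\left(7 \right)} E{\left(o \right)} + 173 = \left(-2\right) \left(-17\right) + 173 = 34 + 173 = 207$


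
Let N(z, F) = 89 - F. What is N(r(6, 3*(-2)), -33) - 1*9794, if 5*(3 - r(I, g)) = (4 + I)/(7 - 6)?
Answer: -9672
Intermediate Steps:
r(I, g) = 11/5 - I/5 (r(I, g) = 3 - (4 + I)/(5*(7 - 6)) = 3 - (4 + I)/(5*1) = 3 - (4 + I)/5 = 3 + (-4/5 - I/5) = 11/5 - I/5)
N(r(6, 3*(-2)), -33) - 1*9794 = (89 - 1*(-33)) - 1*9794 = (89 + 33) - 9794 = 122 - 9794 = -9672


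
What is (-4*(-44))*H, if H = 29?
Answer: 5104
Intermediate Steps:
(-4*(-44))*H = -4*(-44)*29 = 176*29 = 5104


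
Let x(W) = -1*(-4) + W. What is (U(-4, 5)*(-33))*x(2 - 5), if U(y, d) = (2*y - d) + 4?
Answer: 297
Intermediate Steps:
x(W) = 4 + W
U(y, d) = 4 - d + 2*y (U(y, d) = (-d + 2*y) + 4 = 4 - d + 2*y)
(U(-4, 5)*(-33))*x(2 - 5) = ((4 - 1*5 + 2*(-4))*(-33))*(4 + (2 - 5)) = ((4 - 5 - 8)*(-33))*(4 - 3) = -9*(-33)*1 = 297*1 = 297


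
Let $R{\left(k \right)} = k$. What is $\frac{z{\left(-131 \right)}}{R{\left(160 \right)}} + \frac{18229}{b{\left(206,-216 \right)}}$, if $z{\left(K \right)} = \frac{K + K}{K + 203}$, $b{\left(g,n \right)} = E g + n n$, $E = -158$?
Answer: $\frac{25787723}{20315520} \approx 1.2694$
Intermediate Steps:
$b{\left(g,n \right)} = n^{2} - 158 g$ ($b{\left(g,n \right)} = - 158 g + n n = - 158 g + n^{2} = n^{2} - 158 g$)
$z{\left(K \right)} = \frac{2 K}{203 + K}$
$\frac{z{\left(-131 \right)}}{R{\left(160 \right)}} + \frac{18229}{b{\left(206,-216 \right)}} = \frac{2 \left(-131\right) \frac{1}{203 - 131}}{160} + \frac{18229}{\left(-216\right)^{2} - 32548} = 2 \left(-131\right) \frac{1}{72} \cdot \frac{1}{160} + \frac{18229}{46656 - 32548} = 2 \left(-131\right) \frac{1}{72} \cdot \frac{1}{160} + \frac{18229}{14108} = \left(- \frac{131}{36}\right) \frac{1}{160} + 18229 \cdot \frac{1}{14108} = - \frac{131}{5760} + \frac{18229}{14108} = \frac{25787723}{20315520}$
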